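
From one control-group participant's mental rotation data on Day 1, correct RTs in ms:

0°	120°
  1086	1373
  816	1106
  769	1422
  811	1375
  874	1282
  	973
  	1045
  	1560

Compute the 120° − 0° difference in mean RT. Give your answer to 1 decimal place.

395.8 ms

M(0°) = 4356/5 = 871.200
M(120°) = 10136/8 = 1267.000
Difference = 1267.000 − 871.200 = 395.800 ms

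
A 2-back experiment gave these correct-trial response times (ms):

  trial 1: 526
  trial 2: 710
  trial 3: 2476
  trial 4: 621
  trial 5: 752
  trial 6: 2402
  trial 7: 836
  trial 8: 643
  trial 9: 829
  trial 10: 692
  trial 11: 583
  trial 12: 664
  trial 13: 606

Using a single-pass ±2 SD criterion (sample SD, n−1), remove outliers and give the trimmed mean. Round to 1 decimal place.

n = 13, ΣRT = 12340, M = 949.231
Σ(x−M)² = 5345064.31; s = √(5345064.31/12) = 667.399
Cutoffs: 949.231 ± 2·667.399 → [-385.6, 2284.0]
Outside: 2402, 2476 → excluded.
Retained (n=11): Σ = 7462, mean = 7462/11 = 678.364

678.4 ms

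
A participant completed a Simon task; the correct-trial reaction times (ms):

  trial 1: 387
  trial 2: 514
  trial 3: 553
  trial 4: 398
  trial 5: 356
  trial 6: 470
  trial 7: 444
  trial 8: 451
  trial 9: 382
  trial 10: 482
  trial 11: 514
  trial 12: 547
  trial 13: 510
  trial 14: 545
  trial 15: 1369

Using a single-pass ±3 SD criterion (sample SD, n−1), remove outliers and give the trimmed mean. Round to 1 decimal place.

n = 15, ΣRT = 7922, M = 528.133
Σ(x−M)² = 815417.73; s = √(815417.73/14) = 241.338
Cutoffs: 528.133 ± 3·241.338 → [-195.9, 1252.1]
Outside: 1369 → excluded.
Retained (n=14): Σ = 6553, mean = 6553/14 = 468.071

468.1 ms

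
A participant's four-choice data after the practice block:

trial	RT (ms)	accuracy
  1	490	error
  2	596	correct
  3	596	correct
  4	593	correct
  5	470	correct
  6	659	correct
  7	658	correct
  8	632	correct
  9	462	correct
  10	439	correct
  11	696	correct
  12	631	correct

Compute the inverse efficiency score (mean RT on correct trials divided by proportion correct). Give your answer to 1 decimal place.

Correct trials (n=11): 596, 596, 593, 470, 659, 658, 632, 462, 439, 696, 631
Mean correct RT = 6432/11 = 584.7273 ms
Proportion correct = 11/12
IES = 584.7273 / (11/12) = 637.884 ms

637.9 ms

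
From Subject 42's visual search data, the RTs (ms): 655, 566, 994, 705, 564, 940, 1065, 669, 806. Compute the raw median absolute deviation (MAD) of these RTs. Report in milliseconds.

Sorted: 564, 566, 655, 669, 705, 806, 940, 994, 1065 → median = 705
|x − 705|: 50, 139, 289, 0, 141, 235, 360, 36, 101
Sorted deviations: 0, 36, 50, 101, 139, 141, 235, 289, 360 → MAD = 139

139 ms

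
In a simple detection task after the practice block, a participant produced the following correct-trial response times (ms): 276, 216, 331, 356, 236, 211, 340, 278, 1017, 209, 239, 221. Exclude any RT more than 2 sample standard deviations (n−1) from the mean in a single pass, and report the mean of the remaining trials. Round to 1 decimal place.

n = 12, ΣRT = 3930, M = 327.500
Σ(x−M)² = 549087.00; s = √(549087.00/11) = 223.421
Cutoffs: 327.500 ± 2·223.421 → [-119.3, 774.3]
Outside: 1017 → excluded.
Retained (n=11): Σ = 2913, mean = 2913/11 = 264.818

264.8 ms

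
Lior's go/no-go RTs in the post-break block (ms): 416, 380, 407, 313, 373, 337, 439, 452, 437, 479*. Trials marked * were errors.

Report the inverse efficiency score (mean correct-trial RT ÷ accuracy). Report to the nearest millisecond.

439 ms

Correct trials (n=9): 416, 380, 407, 313, 373, 337, 439, 452, 437
Mean correct RT = 3554/9 = 394.8889 ms
Proportion correct = 9/10
IES = 394.8889 / (9/10) = 438.765 ms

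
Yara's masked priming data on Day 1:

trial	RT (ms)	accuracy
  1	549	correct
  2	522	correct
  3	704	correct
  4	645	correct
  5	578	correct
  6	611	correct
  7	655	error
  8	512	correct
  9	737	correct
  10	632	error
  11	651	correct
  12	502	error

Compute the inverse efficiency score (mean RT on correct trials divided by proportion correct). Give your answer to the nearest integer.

816 ms

Correct trials (n=9): 549, 522, 704, 645, 578, 611, 512, 737, 651
Mean correct RT = 5509/9 = 612.1111 ms
Proportion correct = 9/12
IES = 612.1111 / (9/12) = 816.148 ms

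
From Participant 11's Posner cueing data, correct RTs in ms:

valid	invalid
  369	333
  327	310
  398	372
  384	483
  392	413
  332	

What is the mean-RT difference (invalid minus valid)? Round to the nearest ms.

M(valid) = 2202/6 = 367.000
M(invalid) = 1911/5 = 382.200
Difference = 382.200 − 367.000 = 15.200 ms

15 ms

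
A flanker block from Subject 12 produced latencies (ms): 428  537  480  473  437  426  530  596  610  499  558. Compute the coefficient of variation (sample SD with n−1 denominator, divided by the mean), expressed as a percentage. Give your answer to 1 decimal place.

12.8%

n = 11, Σ = 5574, M = 506.7273
Σ(x−M)² = 42210.182; s = √(42210.182/10) = 64.9694
CV = 64.9694 / 506.7273 = 0.12821 = 12.821%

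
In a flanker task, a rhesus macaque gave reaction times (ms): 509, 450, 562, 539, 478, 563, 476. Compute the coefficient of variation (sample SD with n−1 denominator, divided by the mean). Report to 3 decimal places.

0.088

n = 7, Σ = 3577, M = 511.0000
Σ(x−M)² = 12128.000; s = √(12128.000/6) = 44.9592
CV = 44.9592 / 511.0000 = 0.08798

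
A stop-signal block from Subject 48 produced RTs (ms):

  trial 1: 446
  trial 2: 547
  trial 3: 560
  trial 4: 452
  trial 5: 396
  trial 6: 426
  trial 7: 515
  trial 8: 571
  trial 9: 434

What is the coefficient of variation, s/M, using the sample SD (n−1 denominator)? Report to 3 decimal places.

0.136

n = 9, Σ = 4347, M = 483.0000
Σ(x−M)² = 34342.000; s = √(34342.000/8) = 65.5191
CV = 65.5191 / 483.0000 = 0.13565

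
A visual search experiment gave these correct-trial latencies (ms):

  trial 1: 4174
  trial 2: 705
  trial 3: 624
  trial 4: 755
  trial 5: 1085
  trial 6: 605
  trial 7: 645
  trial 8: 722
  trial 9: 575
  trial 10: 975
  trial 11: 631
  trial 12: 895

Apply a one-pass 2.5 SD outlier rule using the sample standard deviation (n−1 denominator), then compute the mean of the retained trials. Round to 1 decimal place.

747.0 ms

n = 12, ΣRT = 12391, M = 1032.583
Σ(x−M)² = 11044956.92; s = √(11044956.92/11) = 1002.041
Cutoffs: 1032.583 ± 2.5·1002.041 → [-1472.5, 3537.7]
Outside: 4174 → excluded.
Retained (n=11): Σ = 8217, mean = 8217/11 = 747.000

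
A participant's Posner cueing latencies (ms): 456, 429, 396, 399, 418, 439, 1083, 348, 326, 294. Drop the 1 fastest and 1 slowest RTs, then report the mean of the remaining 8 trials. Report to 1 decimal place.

401.4 ms

Sorted: 294, 326, 348, 396, 399, 418, 429, 439, 456, 1083
Drop lowest 1 (294) and highest 1 (1083)
Remaining (n=8): Σ = 3211, mean = 3211/8 = 401.375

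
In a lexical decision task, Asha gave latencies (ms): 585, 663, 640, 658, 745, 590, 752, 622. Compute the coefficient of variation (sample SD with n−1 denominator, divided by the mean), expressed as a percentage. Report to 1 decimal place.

9.6%

n = 8, Σ = 5255, M = 656.8750
Σ(x−M)² = 27992.875; s = √(27992.875/7) = 63.2375
CV = 63.2375 / 656.8750 = 0.09627 = 9.627%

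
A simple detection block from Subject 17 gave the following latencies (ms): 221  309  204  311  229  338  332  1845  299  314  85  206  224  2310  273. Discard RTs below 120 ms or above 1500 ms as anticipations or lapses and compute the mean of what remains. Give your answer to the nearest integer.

Excluded: 85, 1845, 2310
Retained (n=12): Σ = 3260
Mean = 3260/12 = 271.6667

272 ms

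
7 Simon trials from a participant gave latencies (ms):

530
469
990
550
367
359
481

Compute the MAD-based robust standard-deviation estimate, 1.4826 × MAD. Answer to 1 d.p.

102.3 ms

Sorted: 359, 367, 469, 481, 530, 550, 990 → median = 481
|x − 481| sorted: 0, 12, 49, 69, 114, 122, 509 → MAD = 69
Robust SD ≈ 1.4826 × 69 = 102.299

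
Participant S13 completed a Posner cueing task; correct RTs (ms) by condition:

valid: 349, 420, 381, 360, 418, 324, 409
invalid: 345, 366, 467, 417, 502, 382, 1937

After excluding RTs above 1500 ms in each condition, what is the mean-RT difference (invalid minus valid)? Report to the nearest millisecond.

invalid: exclude 1937
M(valid) = 2661/7 = 380.143
M(invalid) = 2479/6 = 413.167
Difference = 413.167 − 380.143 = 33.024 ms

33 ms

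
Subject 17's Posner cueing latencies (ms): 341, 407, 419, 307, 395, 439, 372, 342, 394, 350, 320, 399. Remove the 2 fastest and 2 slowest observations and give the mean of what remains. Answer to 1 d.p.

Sorted: 307, 320, 341, 342, 350, 372, 394, 395, 399, 407, 419, 439
Drop lowest 2 (307, 320) and highest 2 (419, 439)
Remaining (n=8): Σ = 3000, mean = 3000/8 = 375.000

375.0 ms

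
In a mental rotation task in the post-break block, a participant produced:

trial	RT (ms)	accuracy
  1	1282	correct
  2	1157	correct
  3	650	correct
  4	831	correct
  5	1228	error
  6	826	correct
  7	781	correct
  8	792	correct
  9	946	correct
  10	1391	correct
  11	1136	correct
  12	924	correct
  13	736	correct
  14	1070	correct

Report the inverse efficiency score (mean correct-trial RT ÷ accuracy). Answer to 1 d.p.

Correct trials (n=13): 1282, 1157, 650, 831, 826, 781, 792, 946, 1391, 1136, 924, 736, 1070
Mean correct RT = 12522/13 = 963.2308 ms
Proportion correct = 13/14
IES = 963.2308 / (13/14) = 1037.325 ms

1037.3 ms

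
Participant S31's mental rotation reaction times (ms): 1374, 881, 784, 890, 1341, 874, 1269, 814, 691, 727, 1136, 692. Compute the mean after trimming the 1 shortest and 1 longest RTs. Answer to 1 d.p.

Sorted: 691, 692, 727, 784, 814, 874, 881, 890, 1136, 1269, 1341, 1374
Drop lowest 1 (691) and highest 1 (1374)
Remaining (n=10): Σ = 9408, mean = 9408/10 = 940.800

940.8 ms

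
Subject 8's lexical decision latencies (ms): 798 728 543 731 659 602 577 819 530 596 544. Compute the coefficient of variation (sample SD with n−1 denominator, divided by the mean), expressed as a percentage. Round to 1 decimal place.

16.2%

n = 11, Σ = 7127, M = 647.9091
Σ(x−M)² = 110776.909; s = √(110776.909/10) = 105.2506
CV = 105.2506 / 647.9091 = 0.16245 = 16.245%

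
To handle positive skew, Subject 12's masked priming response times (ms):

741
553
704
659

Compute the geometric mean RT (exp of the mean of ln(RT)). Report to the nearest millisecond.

660 ms

ln(RT): 6.6080, 6.3154, 6.5568, 6.4907
Mean ln(RT) = 25.9709/4 = 6.49272
Geometric mean = exp(6.49272) = 660.31 ms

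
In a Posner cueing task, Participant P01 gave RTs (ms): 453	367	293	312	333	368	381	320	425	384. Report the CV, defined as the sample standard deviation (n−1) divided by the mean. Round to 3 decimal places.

n = 10, Σ = 3636, M = 363.6000
Σ(x−M)² = 22996.400; s = √(22996.400/9) = 50.5485
CV = 50.5485 / 363.6000 = 0.13902

0.139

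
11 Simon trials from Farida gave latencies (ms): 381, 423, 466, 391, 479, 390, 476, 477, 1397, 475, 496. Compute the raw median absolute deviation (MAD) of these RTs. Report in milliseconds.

Sorted: 381, 390, 391, 423, 466, 475, 476, 477, 479, 496, 1397 → median = 475
|x − 475|: 94, 52, 9, 84, 4, 85, 1, 2, 922, 0, 21
Sorted deviations: 0, 1, 2, 4, 9, 21, 52, 84, 85, 94, 922 → MAD = 21

21 ms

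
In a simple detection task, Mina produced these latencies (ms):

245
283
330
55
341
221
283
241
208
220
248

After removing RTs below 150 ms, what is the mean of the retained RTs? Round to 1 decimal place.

262.0 ms

Excluded: 55
Retained (n=10): Σ = 2620
Mean = 2620/10 = 262.0000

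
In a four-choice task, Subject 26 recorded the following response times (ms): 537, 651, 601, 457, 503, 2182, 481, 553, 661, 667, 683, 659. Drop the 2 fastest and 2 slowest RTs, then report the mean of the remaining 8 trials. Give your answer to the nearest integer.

Sorted: 457, 481, 503, 537, 553, 601, 651, 659, 661, 667, 683, 2182
Drop lowest 2 (457, 481) and highest 2 (683, 2182)
Remaining (n=8): Σ = 4832, mean = 4832/8 = 604.000

604 ms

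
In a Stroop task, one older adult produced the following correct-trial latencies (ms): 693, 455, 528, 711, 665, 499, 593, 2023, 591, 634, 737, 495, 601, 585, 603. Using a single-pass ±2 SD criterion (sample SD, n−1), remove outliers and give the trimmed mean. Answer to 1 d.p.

599.3 ms

n = 15, ΣRT = 10413, M = 694.200
Σ(x−M)² = 1984744.40; s = √(1984744.40/14) = 376.520
Cutoffs: 694.200 ± 2·376.520 → [-58.8, 1447.2]
Outside: 2023 → excluded.
Retained (n=14): Σ = 8390, mean = 8390/14 = 599.286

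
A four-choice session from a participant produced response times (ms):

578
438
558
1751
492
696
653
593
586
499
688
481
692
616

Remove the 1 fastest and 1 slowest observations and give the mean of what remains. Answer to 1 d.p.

Sorted: 438, 481, 492, 499, 558, 578, 586, 593, 616, 653, 688, 692, 696, 1751
Drop lowest 1 (438) and highest 1 (1751)
Remaining (n=12): Σ = 7132, mean = 7132/12 = 594.333

594.3 ms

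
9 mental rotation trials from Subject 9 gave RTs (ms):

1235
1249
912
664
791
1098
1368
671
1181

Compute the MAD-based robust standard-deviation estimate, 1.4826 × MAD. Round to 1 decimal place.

Sorted: 664, 671, 791, 912, 1098, 1181, 1235, 1249, 1368 → median = 1098
|x − 1098| sorted: 0, 83, 137, 151, 186, 270, 307, 427, 434 → MAD = 186
Robust SD ≈ 1.4826 × 186 = 275.764

275.8 ms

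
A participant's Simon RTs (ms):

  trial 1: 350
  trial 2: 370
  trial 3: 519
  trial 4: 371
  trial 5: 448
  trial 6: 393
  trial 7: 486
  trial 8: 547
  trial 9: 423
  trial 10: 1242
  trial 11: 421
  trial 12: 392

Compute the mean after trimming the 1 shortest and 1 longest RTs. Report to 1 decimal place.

437.0 ms

Sorted: 350, 370, 371, 392, 393, 421, 423, 448, 486, 519, 547, 1242
Drop lowest 1 (350) and highest 1 (1242)
Remaining (n=10): Σ = 4370, mean = 4370/10 = 437.000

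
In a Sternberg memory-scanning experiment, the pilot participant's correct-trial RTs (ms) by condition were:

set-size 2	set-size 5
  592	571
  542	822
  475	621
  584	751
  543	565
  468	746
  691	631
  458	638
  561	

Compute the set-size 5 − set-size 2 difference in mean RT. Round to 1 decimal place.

122.1 ms

M(set-size 2) = 4914/9 = 546.000
M(set-size 5) = 5345/8 = 668.125
Difference = 668.125 − 546.000 = 122.125 ms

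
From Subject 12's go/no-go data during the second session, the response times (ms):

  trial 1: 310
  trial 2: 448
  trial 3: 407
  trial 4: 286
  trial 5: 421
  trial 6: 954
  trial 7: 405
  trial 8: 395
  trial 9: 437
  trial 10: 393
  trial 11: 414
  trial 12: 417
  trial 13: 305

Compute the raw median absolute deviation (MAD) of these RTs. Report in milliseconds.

Sorted: 286, 305, 310, 393, 395, 405, 407, 414, 417, 421, 437, 448, 954 → median = 407
|x − 407|: 97, 41, 0, 121, 14, 547, 2, 12, 30, 14, 7, 10, 102
Sorted deviations: 0, 2, 7, 10, 12, 14, 14, 30, 41, 97, 102, 121, 547 → MAD = 14

14 ms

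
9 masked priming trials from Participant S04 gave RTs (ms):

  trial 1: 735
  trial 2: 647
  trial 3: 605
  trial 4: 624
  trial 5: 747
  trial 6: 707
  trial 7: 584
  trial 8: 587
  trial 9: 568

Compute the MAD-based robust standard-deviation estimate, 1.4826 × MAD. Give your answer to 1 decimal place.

59.3 ms

Sorted: 568, 584, 587, 605, 624, 647, 707, 735, 747 → median = 624
|x − 624| sorted: 0, 19, 23, 37, 40, 56, 83, 111, 123 → MAD = 40
Robust SD ≈ 1.4826 × 40 = 59.304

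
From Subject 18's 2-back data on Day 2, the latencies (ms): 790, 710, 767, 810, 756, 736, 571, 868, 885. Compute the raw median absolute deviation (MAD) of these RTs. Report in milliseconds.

Sorted: 571, 710, 736, 756, 767, 790, 810, 868, 885 → median = 767
|x − 767|: 23, 57, 0, 43, 11, 31, 196, 101, 118
Sorted deviations: 0, 11, 23, 31, 43, 57, 101, 118, 196 → MAD = 43

43 ms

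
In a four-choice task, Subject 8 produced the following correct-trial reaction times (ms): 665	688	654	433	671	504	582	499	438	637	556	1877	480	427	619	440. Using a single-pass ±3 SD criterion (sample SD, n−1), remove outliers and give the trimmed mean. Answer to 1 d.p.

n = 16, ΣRT = 10170, M = 635.625
Σ(x−M)² = 1777817.75; s = √(1777817.75/15) = 344.269
Cutoffs: 635.625 ± 3·344.269 → [-397.2, 1668.4]
Outside: 1877 → excluded.
Retained (n=15): Σ = 8293, mean = 8293/15 = 552.867

552.9 ms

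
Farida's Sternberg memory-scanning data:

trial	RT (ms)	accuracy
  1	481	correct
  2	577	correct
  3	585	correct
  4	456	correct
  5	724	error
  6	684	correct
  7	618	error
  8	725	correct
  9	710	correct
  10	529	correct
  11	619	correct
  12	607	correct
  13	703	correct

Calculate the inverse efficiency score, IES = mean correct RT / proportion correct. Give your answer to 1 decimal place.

Correct trials (n=11): 481, 577, 585, 456, 684, 725, 710, 529, 619, 607, 703
Mean correct RT = 6676/11 = 606.9091 ms
Proportion correct = 11/13
IES = 606.9091 / (11/13) = 717.256 ms

717.3 ms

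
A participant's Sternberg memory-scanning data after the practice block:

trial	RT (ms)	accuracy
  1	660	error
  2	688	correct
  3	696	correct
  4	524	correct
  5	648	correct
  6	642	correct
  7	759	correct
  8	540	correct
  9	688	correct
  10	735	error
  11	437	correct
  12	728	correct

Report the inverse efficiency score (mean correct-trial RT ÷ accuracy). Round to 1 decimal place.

762.0 ms

Correct trials (n=10): 688, 696, 524, 648, 642, 759, 540, 688, 437, 728
Mean correct RT = 6350/10 = 635.0000 ms
Proportion correct = 10/12
IES = 635.0000 / (10/12) = 762.000 ms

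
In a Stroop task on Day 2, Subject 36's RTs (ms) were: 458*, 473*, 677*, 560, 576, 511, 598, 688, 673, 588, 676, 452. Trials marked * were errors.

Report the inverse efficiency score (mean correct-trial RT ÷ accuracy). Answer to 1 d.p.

788.4 ms

Correct trials (n=9): 560, 576, 511, 598, 688, 673, 588, 676, 452
Mean correct RT = 5322/9 = 591.3333 ms
Proportion correct = 9/12
IES = 591.3333 / (9/12) = 788.444 ms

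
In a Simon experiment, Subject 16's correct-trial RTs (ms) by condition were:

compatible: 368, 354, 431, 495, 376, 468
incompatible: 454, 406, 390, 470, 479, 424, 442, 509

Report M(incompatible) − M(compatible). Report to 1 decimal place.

31.4 ms

M(compatible) = 2492/6 = 415.333
M(incompatible) = 3574/8 = 446.750
Difference = 446.750 − 415.333 = 31.417 ms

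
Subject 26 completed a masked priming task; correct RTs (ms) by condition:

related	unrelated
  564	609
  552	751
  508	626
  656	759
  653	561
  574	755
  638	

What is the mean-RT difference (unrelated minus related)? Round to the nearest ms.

85 ms

M(related) = 4145/7 = 592.143
M(unrelated) = 4061/6 = 676.833
Difference = 676.833 − 592.143 = 84.690 ms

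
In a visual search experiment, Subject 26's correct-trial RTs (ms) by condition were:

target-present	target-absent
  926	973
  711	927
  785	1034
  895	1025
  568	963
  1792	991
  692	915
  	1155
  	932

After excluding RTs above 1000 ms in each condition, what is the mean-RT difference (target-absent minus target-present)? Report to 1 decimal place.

187.3 ms

target-present: exclude 1792
target-absent: exclude 1034, 1025, 1155
M(target-present) = 4577/6 = 762.833
M(target-absent) = 5701/6 = 950.167
Difference = 950.167 − 762.833 = 187.333 ms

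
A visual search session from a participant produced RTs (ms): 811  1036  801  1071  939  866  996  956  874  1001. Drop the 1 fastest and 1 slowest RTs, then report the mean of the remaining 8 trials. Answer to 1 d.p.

934.9 ms

Sorted: 801, 811, 866, 874, 939, 956, 996, 1001, 1036, 1071
Drop lowest 1 (801) and highest 1 (1071)
Remaining (n=8): Σ = 7479, mean = 7479/8 = 934.875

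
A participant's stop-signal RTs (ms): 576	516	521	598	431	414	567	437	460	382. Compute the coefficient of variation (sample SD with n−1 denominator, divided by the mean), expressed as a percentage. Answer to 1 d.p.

n = 10, Σ = 4902, M = 490.2000
Σ(x−M)² = 51255.600; s = √(51255.600/9) = 75.4657
CV = 75.4657 / 490.2000 = 0.15395 = 15.395%

15.4%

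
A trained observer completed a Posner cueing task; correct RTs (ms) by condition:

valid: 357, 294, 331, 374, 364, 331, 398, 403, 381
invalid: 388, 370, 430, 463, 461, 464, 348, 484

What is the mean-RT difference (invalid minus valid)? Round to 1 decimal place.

66.8 ms

M(valid) = 3233/9 = 359.222
M(invalid) = 3408/8 = 426.000
Difference = 426.000 − 359.222 = 66.778 ms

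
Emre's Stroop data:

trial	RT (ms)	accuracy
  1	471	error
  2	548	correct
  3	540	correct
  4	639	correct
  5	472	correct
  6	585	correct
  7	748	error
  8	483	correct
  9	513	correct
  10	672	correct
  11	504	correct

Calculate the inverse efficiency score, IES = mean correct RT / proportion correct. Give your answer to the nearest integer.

Correct trials (n=9): 548, 540, 639, 472, 585, 483, 513, 672, 504
Mean correct RT = 4956/9 = 550.6667 ms
Proportion correct = 9/11
IES = 550.6667 / (9/11) = 673.037 ms

673 ms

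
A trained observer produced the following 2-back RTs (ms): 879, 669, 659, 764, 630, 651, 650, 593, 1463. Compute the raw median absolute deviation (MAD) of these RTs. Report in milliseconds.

Sorted: 593, 630, 650, 651, 659, 669, 764, 879, 1463 → median = 659
|x − 659|: 220, 10, 0, 105, 29, 8, 9, 66, 804
Sorted deviations: 0, 8, 9, 10, 29, 66, 105, 220, 804 → MAD = 29

29 ms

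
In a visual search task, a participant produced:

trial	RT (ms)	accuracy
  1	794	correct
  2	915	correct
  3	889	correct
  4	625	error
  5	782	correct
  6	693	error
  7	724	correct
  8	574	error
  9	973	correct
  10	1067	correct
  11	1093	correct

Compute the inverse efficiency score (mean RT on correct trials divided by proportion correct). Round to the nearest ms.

1244 ms

Correct trials (n=8): 794, 915, 889, 782, 724, 973, 1067, 1093
Mean correct RT = 7237/8 = 904.6250 ms
Proportion correct = 8/11
IES = 904.6250 / (8/11) = 1243.859 ms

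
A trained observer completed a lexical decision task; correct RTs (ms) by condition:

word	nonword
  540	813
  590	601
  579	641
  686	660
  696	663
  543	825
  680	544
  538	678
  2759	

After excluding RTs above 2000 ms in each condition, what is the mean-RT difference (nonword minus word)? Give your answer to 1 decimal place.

71.6 ms

word: exclude 2759
M(word) = 4852/8 = 606.500
M(nonword) = 5425/8 = 678.125
Difference = 678.125 − 606.500 = 71.625 ms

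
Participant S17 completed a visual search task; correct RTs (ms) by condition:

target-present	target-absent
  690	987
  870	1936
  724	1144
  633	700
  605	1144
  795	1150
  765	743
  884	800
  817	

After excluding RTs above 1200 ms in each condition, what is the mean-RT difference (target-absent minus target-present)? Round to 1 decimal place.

198.9 ms

target-absent: exclude 1936
M(target-present) = 6783/9 = 753.667
M(target-absent) = 6668/7 = 952.571
Difference = 952.571 − 753.667 = 198.905 ms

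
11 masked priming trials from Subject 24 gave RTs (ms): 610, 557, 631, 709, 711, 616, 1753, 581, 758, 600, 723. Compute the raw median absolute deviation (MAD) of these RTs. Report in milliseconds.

74 ms

Sorted: 557, 581, 600, 610, 616, 631, 709, 711, 723, 758, 1753 → median = 631
|x − 631|: 21, 74, 0, 78, 80, 15, 1122, 50, 127, 31, 92
Sorted deviations: 0, 15, 21, 31, 50, 74, 78, 80, 92, 127, 1122 → MAD = 74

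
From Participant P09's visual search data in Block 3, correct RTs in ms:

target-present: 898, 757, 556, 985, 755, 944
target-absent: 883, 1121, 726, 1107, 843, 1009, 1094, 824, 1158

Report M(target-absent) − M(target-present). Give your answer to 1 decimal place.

M(target-present) = 4895/6 = 815.833
M(target-absent) = 8765/9 = 973.889
Difference = 973.889 − 815.833 = 158.056 ms

158.1 ms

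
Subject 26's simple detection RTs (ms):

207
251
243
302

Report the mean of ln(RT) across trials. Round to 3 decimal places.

5.515

ln(RT): 5.3327, 5.5255, 5.4931, 5.7104
Σ ln(RT) = 22.0617
Mean = 22.0617/4 = 5.51542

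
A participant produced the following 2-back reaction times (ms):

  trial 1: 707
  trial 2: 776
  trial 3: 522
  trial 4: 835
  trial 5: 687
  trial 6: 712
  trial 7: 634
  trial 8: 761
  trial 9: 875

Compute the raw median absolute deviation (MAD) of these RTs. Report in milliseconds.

64 ms

Sorted: 522, 634, 687, 707, 712, 761, 776, 835, 875 → median = 712
|x − 712|: 5, 64, 190, 123, 25, 0, 78, 49, 163
Sorted deviations: 0, 5, 25, 49, 64, 78, 123, 163, 190 → MAD = 64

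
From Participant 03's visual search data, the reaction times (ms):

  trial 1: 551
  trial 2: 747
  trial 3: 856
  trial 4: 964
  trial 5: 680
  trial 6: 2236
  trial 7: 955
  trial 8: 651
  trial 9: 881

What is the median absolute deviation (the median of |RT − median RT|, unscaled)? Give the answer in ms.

109 ms

Sorted: 551, 651, 680, 747, 856, 881, 955, 964, 2236 → median = 856
|x − 856|: 305, 109, 0, 108, 176, 1380, 99, 205, 25
Sorted deviations: 0, 25, 99, 108, 109, 176, 205, 305, 1380 → MAD = 109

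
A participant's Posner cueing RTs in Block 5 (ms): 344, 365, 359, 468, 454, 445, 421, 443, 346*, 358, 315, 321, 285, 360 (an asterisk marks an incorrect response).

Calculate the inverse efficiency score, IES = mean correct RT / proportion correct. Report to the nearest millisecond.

409 ms

Correct trials (n=13): 344, 365, 359, 468, 454, 445, 421, 443, 358, 315, 321, 285, 360
Mean correct RT = 4938/13 = 379.8462 ms
Proportion correct = 13/14
IES = 379.8462 / (13/14) = 409.065 ms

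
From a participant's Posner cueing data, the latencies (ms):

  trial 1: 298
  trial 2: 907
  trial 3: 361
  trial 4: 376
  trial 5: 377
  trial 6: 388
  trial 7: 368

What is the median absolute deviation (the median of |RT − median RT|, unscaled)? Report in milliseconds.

Sorted: 298, 361, 368, 376, 377, 388, 907 → median = 376
|x − 376|: 78, 531, 15, 0, 1, 12, 8
Sorted deviations: 0, 1, 8, 12, 15, 78, 531 → MAD = 12

12 ms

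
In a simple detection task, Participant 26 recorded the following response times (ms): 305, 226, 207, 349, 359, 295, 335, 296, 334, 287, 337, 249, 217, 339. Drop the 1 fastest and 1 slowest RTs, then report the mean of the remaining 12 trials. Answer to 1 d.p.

Sorted: 207, 217, 226, 249, 287, 295, 296, 305, 334, 335, 337, 339, 349, 359
Drop lowest 1 (207) and highest 1 (359)
Remaining (n=12): Σ = 3569, mean = 3569/12 = 297.417

297.4 ms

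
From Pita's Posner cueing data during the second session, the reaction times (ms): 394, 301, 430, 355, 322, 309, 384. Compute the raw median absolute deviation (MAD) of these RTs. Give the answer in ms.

Sorted: 301, 309, 322, 355, 384, 394, 430 → median = 355
|x − 355|: 39, 54, 75, 0, 33, 46, 29
Sorted deviations: 0, 29, 33, 39, 46, 54, 75 → MAD = 39

39 ms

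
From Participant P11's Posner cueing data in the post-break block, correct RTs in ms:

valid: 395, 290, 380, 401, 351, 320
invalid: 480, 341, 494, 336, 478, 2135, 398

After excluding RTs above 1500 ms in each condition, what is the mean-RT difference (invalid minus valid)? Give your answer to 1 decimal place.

65.0 ms

invalid: exclude 2135
M(valid) = 2137/6 = 356.167
M(invalid) = 2527/6 = 421.167
Difference = 421.167 − 356.167 = 65.000 ms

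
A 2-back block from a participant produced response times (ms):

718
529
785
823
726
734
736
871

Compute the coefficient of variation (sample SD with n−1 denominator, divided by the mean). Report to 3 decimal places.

n = 8, Σ = 5922, M = 740.2500
Σ(x−M)² = 71327.500; s = √(71327.500/7) = 100.9438
CV = 100.9438 / 740.2500 = 0.13636

0.136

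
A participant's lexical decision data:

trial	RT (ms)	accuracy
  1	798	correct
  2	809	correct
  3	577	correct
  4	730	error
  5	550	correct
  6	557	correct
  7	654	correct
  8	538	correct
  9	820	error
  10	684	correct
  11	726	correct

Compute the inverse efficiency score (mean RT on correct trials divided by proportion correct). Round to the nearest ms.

800 ms

Correct trials (n=9): 798, 809, 577, 550, 557, 654, 538, 684, 726
Mean correct RT = 5893/9 = 654.7778 ms
Proportion correct = 9/11
IES = 654.7778 / (9/11) = 800.284 ms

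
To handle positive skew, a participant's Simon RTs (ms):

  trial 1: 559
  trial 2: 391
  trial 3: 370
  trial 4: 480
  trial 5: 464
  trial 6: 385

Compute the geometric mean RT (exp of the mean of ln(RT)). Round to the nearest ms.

ln(RT): 6.3261, 5.9687, 5.9135, 6.1738, 6.1399, 5.9532
Mean ln(RT) = 36.4753/6 = 6.07921
Geometric mean = exp(6.07921) = 436.69 ms

437 ms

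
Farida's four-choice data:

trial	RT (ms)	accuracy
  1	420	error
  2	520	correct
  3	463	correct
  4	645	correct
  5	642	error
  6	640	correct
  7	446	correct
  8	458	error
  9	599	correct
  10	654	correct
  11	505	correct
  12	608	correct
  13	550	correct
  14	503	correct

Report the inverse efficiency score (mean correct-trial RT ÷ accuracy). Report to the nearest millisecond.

710 ms

Correct trials (n=11): 520, 463, 645, 640, 446, 599, 654, 505, 608, 550, 503
Mean correct RT = 6133/11 = 557.5455 ms
Proportion correct = 11/14
IES = 557.5455 / (11/14) = 709.603 ms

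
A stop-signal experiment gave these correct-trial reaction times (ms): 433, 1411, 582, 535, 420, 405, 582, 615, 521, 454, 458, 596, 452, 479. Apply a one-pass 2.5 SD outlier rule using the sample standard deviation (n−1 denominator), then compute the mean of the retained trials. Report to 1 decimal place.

n = 14, ΣRT = 7943, M = 567.357
Σ(x−M)² = 830497.21; s = √(830497.21/13) = 252.754
Cutoffs: 567.357 ± 2.5·252.754 → [-64.5, 1199.2]
Outside: 1411 → excluded.
Retained (n=13): Σ = 6532, mean = 6532/13 = 502.462

502.5 ms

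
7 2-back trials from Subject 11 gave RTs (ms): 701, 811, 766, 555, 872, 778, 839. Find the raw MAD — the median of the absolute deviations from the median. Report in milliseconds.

61 ms

Sorted: 555, 701, 766, 778, 811, 839, 872 → median = 778
|x − 778|: 77, 33, 12, 223, 94, 0, 61
Sorted deviations: 0, 12, 33, 61, 77, 94, 223 → MAD = 61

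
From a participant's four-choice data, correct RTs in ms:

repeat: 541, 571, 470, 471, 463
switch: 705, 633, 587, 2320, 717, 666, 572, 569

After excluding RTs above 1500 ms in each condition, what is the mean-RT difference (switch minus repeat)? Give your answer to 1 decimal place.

132.4 ms

switch: exclude 2320
M(repeat) = 2516/5 = 503.200
M(switch) = 4449/7 = 635.571
Difference = 635.571 − 503.200 = 132.371 ms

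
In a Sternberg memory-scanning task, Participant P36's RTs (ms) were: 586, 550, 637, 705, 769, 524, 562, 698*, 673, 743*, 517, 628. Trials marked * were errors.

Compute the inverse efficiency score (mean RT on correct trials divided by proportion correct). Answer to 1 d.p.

738.1 ms

Correct trials (n=10): 586, 550, 637, 705, 769, 524, 562, 673, 517, 628
Mean correct RT = 6151/10 = 615.1000 ms
Proportion correct = 10/12
IES = 615.1000 / (10/12) = 738.120 ms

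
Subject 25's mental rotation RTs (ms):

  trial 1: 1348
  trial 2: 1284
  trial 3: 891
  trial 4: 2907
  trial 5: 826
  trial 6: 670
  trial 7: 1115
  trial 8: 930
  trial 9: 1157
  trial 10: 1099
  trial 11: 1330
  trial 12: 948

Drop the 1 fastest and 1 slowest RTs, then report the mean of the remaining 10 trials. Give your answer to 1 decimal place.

1092.8 ms

Sorted: 670, 826, 891, 930, 948, 1099, 1115, 1157, 1284, 1330, 1348, 2907
Drop lowest 1 (670) and highest 1 (2907)
Remaining (n=10): Σ = 10928, mean = 10928/10 = 1092.800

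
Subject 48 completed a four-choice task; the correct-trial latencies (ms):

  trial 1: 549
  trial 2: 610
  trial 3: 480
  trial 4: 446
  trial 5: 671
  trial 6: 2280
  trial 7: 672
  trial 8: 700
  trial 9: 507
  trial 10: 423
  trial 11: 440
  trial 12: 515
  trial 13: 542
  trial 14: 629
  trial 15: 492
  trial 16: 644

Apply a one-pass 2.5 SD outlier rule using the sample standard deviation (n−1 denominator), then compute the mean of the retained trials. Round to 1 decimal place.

554.7 ms

n = 16, ΣRT = 10600, M = 662.500
Σ(x−M)² = 2911550.00; s = √(2911550.00/15) = 440.572
Cutoffs: 662.500 ± 2.5·440.572 → [-438.9, 1763.9]
Outside: 2280 → excluded.
Retained (n=15): Σ = 8320, mean = 8320/15 = 554.667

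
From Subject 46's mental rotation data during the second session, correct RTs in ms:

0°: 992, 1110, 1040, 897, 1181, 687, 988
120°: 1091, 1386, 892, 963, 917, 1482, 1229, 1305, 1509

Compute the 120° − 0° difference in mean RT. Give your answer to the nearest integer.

M(0°) = 6895/7 = 985.000
M(120°) = 10774/9 = 1197.111
Difference = 1197.111 − 985.000 = 212.111 ms

212 ms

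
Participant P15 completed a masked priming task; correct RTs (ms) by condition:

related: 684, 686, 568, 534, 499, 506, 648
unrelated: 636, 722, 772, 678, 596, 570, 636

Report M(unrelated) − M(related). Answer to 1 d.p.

M(related) = 4125/7 = 589.286
M(unrelated) = 4610/7 = 658.571
Difference = 658.571 − 589.286 = 69.286 ms

69.3 ms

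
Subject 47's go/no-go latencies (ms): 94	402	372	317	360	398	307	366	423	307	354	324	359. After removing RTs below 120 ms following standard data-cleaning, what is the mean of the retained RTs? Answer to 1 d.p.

Excluded: 94
Retained (n=12): Σ = 4289
Mean = 4289/12 = 357.4167

357.4 ms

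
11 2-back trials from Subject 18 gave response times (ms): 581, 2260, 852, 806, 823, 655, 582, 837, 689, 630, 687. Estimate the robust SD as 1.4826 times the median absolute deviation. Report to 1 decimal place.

Sorted: 581, 582, 630, 655, 687, 689, 806, 823, 837, 852, 2260 → median = 689
|x − 689| sorted: 0, 2, 34, 59, 107, 108, 117, 134, 148, 163, 1571 → MAD = 108
Robust SD ≈ 1.4826 × 108 = 160.121

160.1 ms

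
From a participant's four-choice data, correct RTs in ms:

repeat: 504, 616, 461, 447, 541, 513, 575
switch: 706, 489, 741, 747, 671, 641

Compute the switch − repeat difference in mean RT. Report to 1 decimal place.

143.4 ms

M(repeat) = 3657/7 = 522.429
M(switch) = 3995/6 = 665.833
Difference = 665.833 − 522.429 = 143.405 ms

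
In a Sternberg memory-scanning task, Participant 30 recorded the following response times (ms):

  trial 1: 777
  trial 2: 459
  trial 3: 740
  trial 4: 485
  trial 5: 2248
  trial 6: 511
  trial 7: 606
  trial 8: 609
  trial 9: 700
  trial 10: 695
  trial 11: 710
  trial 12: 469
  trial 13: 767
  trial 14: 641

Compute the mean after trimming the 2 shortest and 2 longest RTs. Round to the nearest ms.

646 ms

Sorted: 459, 469, 485, 511, 606, 609, 641, 695, 700, 710, 740, 767, 777, 2248
Drop lowest 2 (459, 469) and highest 2 (777, 2248)
Remaining (n=10): Σ = 6464, mean = 6464/10 = 646.400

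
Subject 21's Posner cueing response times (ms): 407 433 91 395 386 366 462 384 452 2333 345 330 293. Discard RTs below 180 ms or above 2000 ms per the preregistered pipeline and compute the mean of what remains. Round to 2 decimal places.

386.64 ms

Excluded: 91, 2333
Retained (n=11): Σ = 4253
Mean = 4253/11 = 386.6364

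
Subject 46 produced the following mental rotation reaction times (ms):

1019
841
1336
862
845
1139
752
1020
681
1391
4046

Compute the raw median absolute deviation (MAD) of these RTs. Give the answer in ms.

Sorted: 681, 752, 841, 845, 862, 1019, 1020, 1139, 1336, 1391, 4046 → median = 1019
|x − 1019|: 0, 178, 317, 157, 174, 120, 267, 1, 338, 372, 3027
Sorted deviations: 0, 1, 120, 157, 174, 178, 267, 317, 338, 372, 3027 → MAD = 178

178 ms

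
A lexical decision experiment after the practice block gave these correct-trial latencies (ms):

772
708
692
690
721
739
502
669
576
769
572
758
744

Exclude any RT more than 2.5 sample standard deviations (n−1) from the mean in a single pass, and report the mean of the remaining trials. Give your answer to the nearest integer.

686 ms

n = 13, ΣRT = 8912, M = 685.538
Σ(x−M)² = 86641.23; s = √(86641.23/12) = 84.971
Cutoffs: 685.538 ± 2.5·84.971 → [473.1, 898.0]
No RTs fall outside the cutoffs; all 13 retained. Mean = 8912/13 = 685.538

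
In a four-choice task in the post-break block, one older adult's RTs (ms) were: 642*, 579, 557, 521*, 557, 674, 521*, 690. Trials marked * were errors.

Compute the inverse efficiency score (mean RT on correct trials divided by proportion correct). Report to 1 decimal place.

Correct trials (n=5): 579, 557, 557, 674, 690
Mean correct RT = 3057/5 = 611.4000 ms
Proportion correct = 5/8
IES = 611.4000 / (5/8) = 978.240 ms

978.2 ms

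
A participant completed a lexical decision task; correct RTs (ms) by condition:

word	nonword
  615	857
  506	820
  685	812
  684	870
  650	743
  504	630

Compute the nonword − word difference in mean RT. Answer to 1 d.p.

M(word) = 3644/6 = 607.333
M(nonword) = 4732/6 = 788.667
Difference = 788.667 − 607.333 = 181.333 ms

181.3 ms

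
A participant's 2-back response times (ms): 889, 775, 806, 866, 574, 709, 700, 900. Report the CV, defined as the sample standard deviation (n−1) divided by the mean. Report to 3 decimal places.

0.144

n = 8, Σ = 6219, M = 777.3750
Σ(x−M)² = 88199.875; s = √(88199.875/7) = 112.2496
CV = 112.2496 / 777.3750 = 0.14440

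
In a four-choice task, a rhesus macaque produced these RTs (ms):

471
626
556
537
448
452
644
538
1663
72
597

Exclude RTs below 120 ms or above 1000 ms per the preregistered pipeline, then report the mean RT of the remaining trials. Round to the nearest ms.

541 ms

Excluded: 72, 1663
Retained (n=9): Σ = 4869
Mean = 4869/9 = 541.0000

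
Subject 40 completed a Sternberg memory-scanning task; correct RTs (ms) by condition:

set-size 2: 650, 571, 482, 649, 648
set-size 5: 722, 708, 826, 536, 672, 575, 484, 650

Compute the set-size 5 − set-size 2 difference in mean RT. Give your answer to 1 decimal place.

46.6 ms

M(set-size 2) = 3000/5 = 600.000
M(set-size 5) = 5173/8 = 646.625
Difference = 646.625 − 600.000 = 46.625 ms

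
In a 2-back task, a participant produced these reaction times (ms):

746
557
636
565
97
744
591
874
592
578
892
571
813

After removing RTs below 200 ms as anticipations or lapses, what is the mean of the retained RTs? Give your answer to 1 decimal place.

679.9 ms

Excluded: 97
Retained (n=12): Σ = 8159
Mean = 8159/12 = 679.9167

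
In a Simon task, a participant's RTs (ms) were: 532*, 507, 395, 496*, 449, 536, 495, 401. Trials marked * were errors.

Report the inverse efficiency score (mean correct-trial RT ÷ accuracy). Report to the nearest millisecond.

618 ms

Correct trials (n=6): 507, 395, 449, 536, 495, 401
Mean correct RT = 2783/6 = 463.8333 ms
Proportion correct = 6/8
IES = 463.8333 / (6/8) = 618.444 ms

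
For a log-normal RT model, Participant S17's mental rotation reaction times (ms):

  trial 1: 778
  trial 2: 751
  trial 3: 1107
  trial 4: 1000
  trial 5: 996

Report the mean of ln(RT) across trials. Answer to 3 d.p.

6.820

ln(RT): 6.6567, 6.6214, 7.0094, 6.9078, 6.9037
Σ ln(RT) = 34.0990
Mean = 34.0990/5 = 6.81981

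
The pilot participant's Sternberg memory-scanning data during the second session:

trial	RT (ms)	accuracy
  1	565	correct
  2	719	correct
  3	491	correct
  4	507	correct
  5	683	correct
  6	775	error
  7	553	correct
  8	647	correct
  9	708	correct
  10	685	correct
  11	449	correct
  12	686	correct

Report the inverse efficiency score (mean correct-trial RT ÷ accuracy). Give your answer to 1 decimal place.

663.8 ms

Correct trials (n=11): 565, 719, 491, 507, 683, 553, 647, 708, 685, 449, 686
Mean correct RT = 6693/11 = 608.4545 ms
Proportion correct = 11/12
IES = 608.4545 / (11/12) = 663.769 ms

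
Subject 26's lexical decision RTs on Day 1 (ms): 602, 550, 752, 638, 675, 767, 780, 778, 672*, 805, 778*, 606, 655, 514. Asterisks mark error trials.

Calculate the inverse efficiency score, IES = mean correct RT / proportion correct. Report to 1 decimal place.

Correct trials (n=12): 602, 550, 752, 638, 675, 767, 780, 778, 805, 606, 655, 514
Mean correct RT = 8122/12 = 676.8333 ms
Proportion correct = 12/14
IES = 676.8333 / (12/14) = 789.639 ms

789.6 ms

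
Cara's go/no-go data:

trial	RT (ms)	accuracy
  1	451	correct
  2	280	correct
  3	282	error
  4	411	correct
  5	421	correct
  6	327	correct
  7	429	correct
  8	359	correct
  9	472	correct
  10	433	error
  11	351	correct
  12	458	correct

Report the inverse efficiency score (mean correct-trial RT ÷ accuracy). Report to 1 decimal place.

Correct trials (n=10): 451, 280, 411, 421, 327, 429, 359, 472, 351, 458
Mean correct RT = 3959/10 = 395.9000 ms
Proportion correct = 10/12
IES = 395.9000 / (10/12) = 475.080 ms

475.1 ms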